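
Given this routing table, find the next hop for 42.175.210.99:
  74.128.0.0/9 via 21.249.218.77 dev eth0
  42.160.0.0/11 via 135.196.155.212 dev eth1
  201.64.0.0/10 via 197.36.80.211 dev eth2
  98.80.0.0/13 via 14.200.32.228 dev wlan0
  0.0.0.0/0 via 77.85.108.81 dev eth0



Longest prefix match for 42.175.210.99:
  /9 74.128.0.0: no
  /11 42.160.0.0: MATCH
  /10 201.64.0.0: no
  /13 98.80.0.0: no
  /0 0.0.0.0: MATCH
Selected: next-hop 135.196.155.212 via eth1 (matched /11)


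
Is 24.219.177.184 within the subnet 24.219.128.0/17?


Subnet network: 24.219.128.0
Test IP AND mask: 24.219.128.0
Yes, 24.219.177.184 is in 24.219.128.0/17


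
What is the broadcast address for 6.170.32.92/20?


Network: 6.170.32.0/20
Host bits = 12
Set all host bits to 1:
Broadcast: 6.170.47.255


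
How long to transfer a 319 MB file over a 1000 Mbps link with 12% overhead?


Effective throughput = 1000 * (1 - 12/100) = 880 Mbps
File size in Mb = 319 * 8 = 2552 Mb
Time = 2552 / 880
Time = 2.9 seconds


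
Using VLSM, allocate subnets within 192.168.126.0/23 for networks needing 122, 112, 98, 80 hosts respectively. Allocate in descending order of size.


122 hosts -> /25 (126 usable): 192.168.126.0/25
112 hosts -> /25 (126 usable): 192.168.126.128/25
98 hosts -> /25 (126 usable): 192.168.127.0/25
80 hosts -> /25 (126 usable): 192.168.127.128/25
Allocation: 192.168.126.0/25 (122 hosts, 126 usable); 192.168.126.128/25 (112 hosts, 126 usable); 192.168.127.0/25 (98 hosts, 126 usable); 192.168.127.128/25 (80 hosts, 126 usable)


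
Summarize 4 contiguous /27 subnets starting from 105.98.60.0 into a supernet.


Original prefix: /27
Number of subnets: 4 = 2^2
New prefix = 27 - 2 = 25
Supernet: 105.98.60.0/25


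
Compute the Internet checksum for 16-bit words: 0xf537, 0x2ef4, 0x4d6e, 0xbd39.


Sum all words (with carry folding):
+ 0xf537 = 0xf537
+ 0x2ef4 = 0x242c
+ 0x4d6e = 0x719a
+ 0xbd39 = 0x2ed4
One's complement: ~0x2ed4
Checksum = 0xd12b


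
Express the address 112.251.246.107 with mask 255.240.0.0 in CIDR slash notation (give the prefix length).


Binary: 11111111.11110000.00000000.00000000
Count leading 1s
Prefix: /12


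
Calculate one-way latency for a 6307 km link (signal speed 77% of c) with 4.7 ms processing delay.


Speed = 0.77 * 3e5 km/s = 231000 km/s
Propagation delay = 6307 / 231000 = 0.0273 s = 27.303 ms
Processing delay = 4.7 ms
Total one-way latency = 32.003 ms


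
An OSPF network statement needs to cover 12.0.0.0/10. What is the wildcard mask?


Subnet mask: 255.192.0.0
Wildcard = 255.255.255.255 - subnet mask
255 - 255 = 0
255 - 192 = 63
255 - 0 = 255
255 - 0 = 255
Wildcard: 0.63.255.255


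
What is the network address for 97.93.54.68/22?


IP:   01100001.01011101.00110110.01000100
Mask: 11111111.11111111.11111100.00000000
AND operation:
Net:  01100001.01011101.00110100.00000000
Network: 97.93.52.0/22


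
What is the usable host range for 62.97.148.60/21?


Network: 62.97.144.0
Broadcast: 62.97.151.255
First usable = network + 1
Last usable = broadcast - 1
Range: 62.97.144.1 to 62.97.151.254


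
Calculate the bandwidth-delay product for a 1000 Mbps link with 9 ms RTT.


BDP = bandwidth * RTT
= 1000 Mbps * 9 ms
= 1000 * 1e6 * 9 / 1000 bits
= 9000000 bits
= 1125000 bytes
= 1098.6328 KB
BDP = 9000000 bits (1125000 bytes)


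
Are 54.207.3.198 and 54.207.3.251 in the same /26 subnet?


Mask: 255.255.255.192
54.207.3.198 AND mask = 54.207.3.192
54.207.3.251 AND mask = 54.207.3.192
Yes, same subnet (54.207.3.192)


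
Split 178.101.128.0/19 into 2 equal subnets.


New prefix = 19 + 1 = 20
Each subnet has 4096 addresses
  178.101.128.0/20
  178.101.144.0/20
Subnets: 178.101.128.0/20, 178.101.144.0/20


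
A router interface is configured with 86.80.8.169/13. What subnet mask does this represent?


/13 means 13 network bits, 19 host bits
Binary: 11111111111110000000000000000000
Mask: 255.248.0.0


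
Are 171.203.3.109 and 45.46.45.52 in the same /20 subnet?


Mask: 255.255.240.0
171.203.3.109 AND mask = 171.203.0.0
45.46.45.52 AND mask = 45.46.32.0
No, different subnets (171.203.0.0 vs 45.46.32.0)


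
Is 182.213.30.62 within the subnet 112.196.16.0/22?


Subnet network: 112.196.16.0
Test IP AND mask: 182.213.28.0
No, 182.213.30.62 is not in 112.196.16.0/22


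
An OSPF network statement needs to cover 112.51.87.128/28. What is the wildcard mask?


Subnet mask: 255.255.255.240
Wildcard = 255.255.255.255 - subnet mask
255 - 255 = 0
255 - 255 = 0
255 - 255 = 0
255 - 240 = 15
Wildcard: 0.0.0.15


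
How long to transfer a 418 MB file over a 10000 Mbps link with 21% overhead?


Effective throughput = 10000 * (1 - 21/100) = 7900 Mbps
File size in Mb = 418 * 8 = 3344 Mb
Time = 3344 / 7900
Time = 0.4233 seconds


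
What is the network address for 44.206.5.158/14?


IP:   00101100.11001110.00000101.10011110
Mask: 11111111.11111100.00000000.00000000
AND operation:
Net:  00101100.11001100.00000000.00000000
Network: 44.204.0.0/14


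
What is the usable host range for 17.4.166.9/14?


Network: 17.4.0.0
Broadcast: 17.7.255.255
First usable = network + 1
Last usable = broadcast - 1
Range: 17.4.0.1 to 17.7.255.254


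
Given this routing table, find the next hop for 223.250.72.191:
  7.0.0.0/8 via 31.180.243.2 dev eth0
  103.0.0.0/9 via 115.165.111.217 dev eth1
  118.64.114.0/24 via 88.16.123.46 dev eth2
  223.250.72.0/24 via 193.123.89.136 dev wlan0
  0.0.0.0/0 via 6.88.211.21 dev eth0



Longest prefix match for 223.250.72.191:
  /8 7.0.0.0: no
  /9 103.0.0.0: no
  /24 118.64.114.0: no
  /24 223.250.72.0: MATCH
  /0 0.0.0.0: MATCH
Selected: next-hop 193.123.89.136 via wlan0 (matched /24)


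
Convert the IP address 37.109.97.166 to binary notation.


37 = 00100101
109 = 01101101
97 = 01100001
166 = 10100110
Binary: 00100101.01101101.01100001.10100110


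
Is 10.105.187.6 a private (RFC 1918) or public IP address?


RFC 1918 private ranges:
  10.0.0.0/8 (10.0.0.0 - 10.255.255.255)
  172.16.0.0/12 (172.16.0.0 - 172.31.255.255)
  192.168.0.0/16 (192.168.0.0 - 192.168.255.255)
Private (in 10.0.0.0/8)


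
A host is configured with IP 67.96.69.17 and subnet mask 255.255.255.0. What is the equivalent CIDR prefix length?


Binary: 11111111.11111111.11111111.00000000
Count leading 1s
Prefix: /24


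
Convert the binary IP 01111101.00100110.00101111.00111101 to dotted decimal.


01111101 = 125
00100110 = 38
00101111 = 47
00111101 = 61
IP: 125.38.47.61


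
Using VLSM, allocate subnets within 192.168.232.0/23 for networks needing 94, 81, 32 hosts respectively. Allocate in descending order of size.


94 hosts -> /25 (126 usable): 192.168.232.0/25
81 hosts -> /25 (126 usable): 192.168.232.128/25
32 hosts -> /26 (62 usable): 192.168.233.0/26
Allocation: 192.168.232.0/25 (94 hosts, 126 usable); 192.168.232.128/25 (81 hosts, 126 usable); 192.168.233.0/26 (32 hosts, 62 usable)


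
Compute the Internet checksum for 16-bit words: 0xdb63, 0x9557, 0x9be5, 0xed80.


Sum all words (with carry folding):
+ 0xdb63 = 0xdb63
+ 0x9557 = 0x70bb
+ 0x9be5 = 0x0ca1
+ 0xed80 = 0xfa21
One's complement: ~0xfa21
Checksum = 0x05de


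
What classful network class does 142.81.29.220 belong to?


First octet: 142
Binary: 10001110
10xxxxxx -> Class B (128-191)
Class B, default mask 255.255.0.0 (/16)


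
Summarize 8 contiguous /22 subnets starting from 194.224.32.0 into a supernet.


Original prefix: /22
Number of subnets: 8 = 2^3
New prefix = 22 - 3 = 19
Supernet: 194.224.32.0/19


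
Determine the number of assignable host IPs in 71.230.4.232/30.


Host bits = 32 - 30 = 2
Total addresses = 2^2 = 4
Usable = total - 2 (network and broadcast)
Usable hosts: 2


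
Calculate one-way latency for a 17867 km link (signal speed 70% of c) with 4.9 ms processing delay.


Speed = 0.7 * 3e5 km/s = 210000 km/s
Propagation delay = 17867 / 210000 = 0.0851 s = 85.081 ms
Processing delay = 4.9 ms
Total one-way latency = 89.981 ms


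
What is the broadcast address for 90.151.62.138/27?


Network: 90.151.62.128/27
Host bits = 5
Set all host bits to 1:
Broadcast: 90.151.62.159


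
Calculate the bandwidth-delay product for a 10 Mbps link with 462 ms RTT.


BDP = bandwidth * RTT
= 10 Mbps * 462 ms
= 10 * 1e6 * 462 / 1000 bits
= 4620000 bits
= 577500 bytes
= 563.9648 KB
BDP = 4620000 bits (577500 bytes)


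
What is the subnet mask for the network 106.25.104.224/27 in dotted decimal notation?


/27 means 27 network bits, 5 host bits
Binary: 11111111111111111111111111100000
Mask: 255.255.255.224


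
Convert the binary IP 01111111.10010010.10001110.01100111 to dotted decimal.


01111111 = 127
10010010 = 146
10001110 = 142
01100111 = 103
IP: 127.146.142.103


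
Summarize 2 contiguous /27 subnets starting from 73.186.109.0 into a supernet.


Original prefix: /27
Number of subnets: 2 = 2^1
New prefix = 27 - 1 = 26
Supernet: 73.186.109.0/26


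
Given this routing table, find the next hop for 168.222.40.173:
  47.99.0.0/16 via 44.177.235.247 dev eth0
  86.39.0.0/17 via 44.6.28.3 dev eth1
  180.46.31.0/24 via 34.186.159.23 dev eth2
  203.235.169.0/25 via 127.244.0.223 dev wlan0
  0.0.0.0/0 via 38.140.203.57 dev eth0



Longest prefix match for 168.222.40.173:
  /16 47.99.0.0: no
  /17 86.39.0.0: no
  /24 180.46.31.0: no
  /25 203.235.169.0: no
  /0 0.0.0.0: MATCH
Selected: next-hop 38.140.203.57 via eth0 (matched /0)


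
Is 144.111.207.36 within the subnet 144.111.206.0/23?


Subnet network: 144.111.206.0
Test IP AND mask: 144.111.206.0
Yes, 144.111.207.36 is in 144.111.206.0/23


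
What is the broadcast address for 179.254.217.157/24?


Network: 179.254.217.0/24
Host bits = 8
Set all host bits to 1:
Broadcast: 179.254.217.255


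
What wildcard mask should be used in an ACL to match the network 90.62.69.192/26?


Subnet mask: 255.255.255.192
Wildcard = 255.255.255.255 - subnet mask
255 - 255 = 0
255 - 255 = 0
255 - 255 = 0
255 - 192 = 63
Wildcard: 0.0.0.63


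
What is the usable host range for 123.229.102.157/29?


Network: 123.229.102.152
Broadcast: 123.229.102.159
First usable = network + 1
Last usable = broadcast - 1
Range: 123.229.102.153 to 123.229.102.158


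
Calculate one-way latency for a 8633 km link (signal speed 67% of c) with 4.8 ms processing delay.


Speed = 0.67 * 3e5 km/s = 201000 km/s
Propagation delay = 8633 / 201000 = 0.043 s = 42.9502 ms
Processing delay = 4.8 ms
Total one-way latency = 47.7502 ms


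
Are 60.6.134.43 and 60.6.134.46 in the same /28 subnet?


Mask: 255.255.255.240
60.6.134.43 AND mask = 60.6.134.32
60.6.134.46 AND mask = 60.6.134.32
Yes, same subnet (60.6.134.32)


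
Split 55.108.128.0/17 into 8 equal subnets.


New prefix = 17 + 3 = 20
Each subnet has 4096 addresses
  55.108.128.0/20
  55.108.144.0/20
  55.108.160.0/20
  55.108.176.0/20
  55.108.192.0/20
  55.108.208.0/20
  55.108.224.0/20
  55.108.240.0/20
Subnets: 55.108.128.0/20, 55.108.144.0/20, 55.108.160.0/20, 55.108.176.0/20, 55.108.192.0/20, 55.108.208.0/20, 55.108.224.0/20, 55.108.240.0/20


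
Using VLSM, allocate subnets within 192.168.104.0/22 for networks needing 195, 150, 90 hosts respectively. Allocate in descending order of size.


195 hosts -> /24 (254 usable): 192.168.104.0/24
150 hosts -> /24 (254 usable): 192.168.105.0/24
90 hosts -> /25 (126 usable): 192.168.106.0/25
Allocation: 192.168.104.0/24 (195 hosts, 254 usable); 192.168.105.0/24 (150 hosts, 254 usable); 192.168.106.0/25 (90 hosts, 126 usable)


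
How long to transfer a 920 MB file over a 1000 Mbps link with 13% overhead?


Effective throughput = 1000 * (1 - 13/100) = 870 Mbps
File size in Mb = 920 * 8 = 7360 Mb
Time = 7360 / 870
Time = 8.4598 seconds


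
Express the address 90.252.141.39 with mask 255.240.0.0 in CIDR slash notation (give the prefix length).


Binary: 11111111.11110000.00000000.00000000
Count leading 1s
Prefix: /12


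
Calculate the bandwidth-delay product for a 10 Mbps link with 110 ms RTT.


BDP = bandwidth * RTT
= 10 Mbps * 110 ms
= 10 * 1e6 * 110 / 1000 bits
= 1100000 bits
= 137500 bytes
= 134.2773 KB
BDP = 1100000 bits (137500 bytes)


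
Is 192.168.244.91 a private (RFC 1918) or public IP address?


RFC 1918 private ranges:
  10.0.0.0/8 (10.0.0.0 - 10.255.255.255)
  172.16.0.0/12 (172.16.0.0 - 172.31.255.255)
  192.168.0.0/16 (192.168.0.0 - 192.168.255.255)
Private (in 192.168.0.0/16)


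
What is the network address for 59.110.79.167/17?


IP:   00111011.01101110.01001111.10100111
Mask: 11111111.11111111.10000000.00000000
AND operation:
Net:  00111011.01101110.00000000.00000000
Network: 59.110.0.0/17


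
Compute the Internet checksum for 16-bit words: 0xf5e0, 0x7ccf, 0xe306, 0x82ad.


Sum all words (with carry folding):
+ 0xf5e0 = 0xf5e0
+ 0x7ccf = 0x72b0
+ 0xe306 = 0x55b7
+ 0x82ad = 0xd864
One's complement: ~0xd864
Checksum = 0x279b


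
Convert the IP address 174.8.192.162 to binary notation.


174 = 10101110
8 = 00001000
192 = 11000000
162 = 10100010
Binary: 10101110.00001000.11000000.10100010


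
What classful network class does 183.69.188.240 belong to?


First octet: 183
Binary: 10110111
10xxxxxx -> Class B (128-191)
Class B, default mask 255.255.0.0 (/16)


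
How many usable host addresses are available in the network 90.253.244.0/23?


Host bits = 32 - 23 = 9
Total addresses = 2^9 = 512
Usable = total - 2 (network and broadcast)
Usable hosts: 510


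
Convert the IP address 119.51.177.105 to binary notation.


119 = 01110111
51 = 00110011
177 = 10110001
105 = 01101001
Binary: 01110111.00110011.10110001.01101001


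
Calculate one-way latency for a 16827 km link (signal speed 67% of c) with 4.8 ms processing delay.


Speed = 0.67 * 3e5 km/s = 201000 km/s
Propagation delay = 16827 / 201000 = 0.0837 s = 83.7164 ms
Processing delay = 4.8 ms
Total one-way latency = 88.5164 ms


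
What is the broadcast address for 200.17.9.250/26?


Network: 200.17.9.192/26
Host bits = 6
Set all host bits to 1:
Broadcast: 200.17.9.255


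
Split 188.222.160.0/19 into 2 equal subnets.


New prefix = 19 + 1 = 20
Each subnet has 4096 addresses
  188.222.160.0/20
  188.222.176.0/20
Subnets: 188.222.160.0/20, 188.222.176.0/20


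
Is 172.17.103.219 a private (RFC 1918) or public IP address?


RFC 1918 private ranges:
  10.0.0.0/8 (10.0.0.0 - 10.255.255.255)
  172.16.0.0/12 (172.16.0.0 - 172.31.255.255)
  192.168.0.0/16 (192.168.0.0 - 192.168.255.255)
Private (in 172.16.0.0/12)


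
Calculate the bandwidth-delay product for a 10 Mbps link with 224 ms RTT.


BDP = bandwidth * RTT
= 10 Mbps * 224 ms
= 10 * 1e6 * 224 / 1000 bits
= 2240000 bits
= 280000 bytes
= 273.4375 KB
BDP = 2240000 bits (280000 bytes)


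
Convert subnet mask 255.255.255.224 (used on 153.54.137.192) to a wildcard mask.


Subnet mask: 255.255.255.224
Wildcard = 255.255.255.255 - subnet mask
255 - 255 = 0
255 - 255 = 0
255 - 255 = 0
255 - 224 = 31
Wildcard: 0.0.0.31


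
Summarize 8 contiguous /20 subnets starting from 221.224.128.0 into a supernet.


Original prefix: /20
Number of subnets: 8 = 2^3
New prefix = 20 - 3 = 17
Supernet: 221.224.128.0/17


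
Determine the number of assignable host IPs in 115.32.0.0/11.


Host bits = 32 - 11 = 21
Total addresses = 2^21 = 2097152
Usable = total - 2 (network and broadcast)
Usable hosts: 2097150


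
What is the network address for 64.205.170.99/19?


IP:   01000000.11001101.10101010.01100011
Mask: 11111111.11111111.11100000.00000000
AND operation:
Net:  01000000.11001101.10100000.00000000
Network: 64.205.160.0/19


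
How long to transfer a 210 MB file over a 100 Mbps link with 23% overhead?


Effective throughput = 100 * (1 - 23/100) = 77 Mbps
File size in Mb = 210 * 8 = 1680 Mb
Time = 1680 / 77
Time = 21.8182 seconds


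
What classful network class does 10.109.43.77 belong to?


First octet: 10
Binary: 00001010
0xxxxxxx -> Class A (1-126)
Class A, default mask 255.0.0.0 (/8)


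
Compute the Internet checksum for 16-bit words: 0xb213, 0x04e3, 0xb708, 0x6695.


Sum all words (with carry folding):
+ 0xb213 = 0xb213
+ 0x04e3 = 0xb6f6
+ 0xb708 = 0x6dff
+ 0x6695 = 0xd494
One's complement: ~0xd494
Checksum = 0x2b6b


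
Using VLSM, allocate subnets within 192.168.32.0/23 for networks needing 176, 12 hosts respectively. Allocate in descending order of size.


176 hosts -> /24 (254 usable): 192.168.32.0/24
12 hosts -> /28 (14 usable): 192.168.33.0/28
Allocation: 192.168.32.0/24 (176 hosts, 254 usable); 192.168.33.0/28 (12 hosts, 14 usable)


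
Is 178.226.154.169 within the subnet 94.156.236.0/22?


Subnet network: 94.156.236.0
Test IP AND mask: 178.226.152.0
No, 178.226.154.169 is not in 94.156.236.0/22


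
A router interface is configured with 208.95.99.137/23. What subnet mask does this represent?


/23 means 23 network bits, 9 host bits
Binary: 11111111111111111111111000000000
Mask: 255.255.254.0


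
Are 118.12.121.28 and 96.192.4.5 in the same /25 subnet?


Mask: 255.255.255.128
118.12.121.28 AND mask = 118.12.121.0
96.192.4.5 AND mask = 96.192.4.0
No, different subnets (118.12.121.0 vs 96.192.4.0)


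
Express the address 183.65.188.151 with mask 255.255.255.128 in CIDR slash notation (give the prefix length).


Binary: 11111111.11111111.11111111.10000000
Count leading 1s
Prefix: /25


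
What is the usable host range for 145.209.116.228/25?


Network: 145.209.116.128
Broadcast: 145.209.116.255
First usable = network + 1
Last usable = broadcast - 1
Range: 145.209.116.129 to 145.209.116.254


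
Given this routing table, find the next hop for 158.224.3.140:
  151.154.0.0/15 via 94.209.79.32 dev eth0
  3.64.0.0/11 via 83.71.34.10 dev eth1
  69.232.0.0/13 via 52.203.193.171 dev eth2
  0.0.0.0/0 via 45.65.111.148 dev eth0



Longest prefix match for 158.224.3.140:
  /15 151.154.0.0: no
  /11 3.64.0.0: no
  /13 69.232.0.0: no
  /0 0.0.0.0: MATCH
Selected: next-hop 45.65.111.148 via eth0 (matched /0)


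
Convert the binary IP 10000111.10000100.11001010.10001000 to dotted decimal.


10000111 = 135
10000100 = 132
11001010 = 202
10001000 = 136
IP: 135.132.202.136


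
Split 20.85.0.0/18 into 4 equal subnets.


New prefix = 18 + 2 = 20
Each subnet has 4096 addresses
  20.85.0.0/20
  20.85.16.0/20
  20.85.32.0/20
  20.85.48.0/20
Subnets: 20.85.0.0/20, 20.85.16.0/20, 20.85.32.0/20, 20.85.48.0/20


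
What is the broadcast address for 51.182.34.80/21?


Network: 51.182.32.0/21
Host bits = 11
Set all host bits to 1:
Broadcast: 51.182.39.255


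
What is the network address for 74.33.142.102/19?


IP:   01001010.00100001.10001110.01100110
Mask: 11111111.11111111.11100000.00000000
AND operation:
Net:  01001010.00100001.10000000.00000000
Network: 74.33.128.0/19


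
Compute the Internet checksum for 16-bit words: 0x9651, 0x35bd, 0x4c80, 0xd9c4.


Sum all words (with carry folding):
+ 0x9651 = 0x9651
+ 0x35bd = 0xcc0e
+ 0x4c80 = 0x188f
+ 0xd9c4 = 0xf253
One's complement: ~0xf253
Checksum = 0x0dac


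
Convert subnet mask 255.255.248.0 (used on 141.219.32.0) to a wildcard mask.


Subnet mask: 255.255.248.0
Wildcard = 255.255.255.255 - subnet mask
255 - 255 = 0
255 - 255 = 0
255 - 248 = 7
255 - 0 = 255
Wildcard: 0.0.7.255


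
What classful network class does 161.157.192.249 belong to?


First octet: 161
Binary: 10100001
10xxxxxx -> Class B (128-191)
Class B, default mask 255.255.0.0 (/16)


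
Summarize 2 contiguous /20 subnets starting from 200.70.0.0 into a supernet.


Original prefix: /20
Number of subnets: 2 = 2^1
New prefix = 20 - 1 = 19
Supernet: 200.70.0.0/19


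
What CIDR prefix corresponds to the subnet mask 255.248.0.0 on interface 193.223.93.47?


Binary: 11111111.11111000.00000000.00000000
Count leading 1s
Prefix: /13


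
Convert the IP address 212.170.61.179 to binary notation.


212 = 11010100
170 = 10101010
61 = 00111101
179 = 10110011
Binary: 11010100.10101010.00111101.10110011


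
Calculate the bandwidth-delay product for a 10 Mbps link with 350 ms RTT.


BDP = bandwidth * RTT
= 10 Mbps * 350 ms
= 10 * 1e6 * 350 / 1000 bits
= 3500000 bits
= 437500 bytes
= 427.2461 KB
BDP = 3500000 bits (437500 bytes)


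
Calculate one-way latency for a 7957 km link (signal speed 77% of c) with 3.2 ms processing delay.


Speed = 0.77 * 3e5 km/s = 231000 km/s
Propagation delay = 7957 / 231000 = 0.0344 s = 34.4459 ms
Processing delay = 3.2 ms
Total one-way latency = 37.6459 ms


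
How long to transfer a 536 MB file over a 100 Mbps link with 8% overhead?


Effective throughput = 100 * (1 - 8/100) = 92 Mbps
File size in Mb = 536 * 8 = 4288 Mb
Time = 4288 / 92
Time = 46.6087 seconds


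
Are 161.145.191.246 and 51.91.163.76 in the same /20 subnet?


Mask: 255.255.240.0
161.145.191.246 AND mask = 161.145.176.0
51.91.163.76 AND mask = 51.91.160.0
No, different subnets (161.145.176.0 vs 51.91.160.0)


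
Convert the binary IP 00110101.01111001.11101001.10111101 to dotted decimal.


00110101 = 53
01111001 = 121
11101001 = 233
10111101 = 189
IP: 53.121.233.189


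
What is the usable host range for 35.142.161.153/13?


Network: 35.136.0.0
Broadcast: 35.143.255.255
First usable = network + 1
Last usable = broadcast - 1
Range: 35.136.0.1 to 35.143.255.254


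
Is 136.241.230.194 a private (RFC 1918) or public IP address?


RFC 1918 private ranges:
  10.0.0.0/8 (10.0.0.0 - 10.255.255.255)
  172.16.0.0/12 (172.16.0.0 - 172.31.255.255)
  192.168.0.0/16 (192.168.0.0 - 192.168.255.255)
Public (not in any RFC 1918 range)


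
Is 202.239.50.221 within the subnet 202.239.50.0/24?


Subnet network: 202.239.50.0
Test IP AND mask: 202.239.50.0
Yes, 202.239.50.221 is in 202.239.50.0/24


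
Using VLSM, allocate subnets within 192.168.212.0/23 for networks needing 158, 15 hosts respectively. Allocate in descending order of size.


158 hosts -> /24 (254 usable): 192.168.212.0/24
15 hosts -> /27 (30 usable): 192.168.213.0/27
Allocation: 192.168.212.0/24 (158 hosts, 254 usable); 192.168.213.0/27 (15 hosts, 30 usable)


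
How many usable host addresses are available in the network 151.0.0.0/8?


Host bits = 32 - 8 = 24
Total addresses = 2^24 = 16777216
Usable = total - 2 (network and broadcast)
Usable hosts: 16777214


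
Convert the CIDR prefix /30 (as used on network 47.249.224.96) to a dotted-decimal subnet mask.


/30 means 30 network bits, 2 host bits
Binary: 11111111111111111111111111111100
Mask: 255.255.255.252


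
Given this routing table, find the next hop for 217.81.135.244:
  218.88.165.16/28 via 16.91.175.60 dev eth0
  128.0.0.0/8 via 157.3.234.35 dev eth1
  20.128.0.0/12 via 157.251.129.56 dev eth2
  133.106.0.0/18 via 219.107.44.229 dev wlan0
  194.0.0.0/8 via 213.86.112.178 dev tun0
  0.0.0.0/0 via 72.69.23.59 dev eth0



Longest prefix match for 217.81.135.244:
  /28 218.88.165.16: no
  /8 128.0.0.0: no
  /12 20.128.0.0: no
  /18 133.106.0.0: no
  /8 194.0.0.0: no
  /0 0.0.0.0: MATCH
Selected: next-hop 72.69.23.59 via eth0 (matched /0)


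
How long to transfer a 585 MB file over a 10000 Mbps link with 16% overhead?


Effective throughput = 10000 * (1 - 16/100) = 8400 Mbps
File size in Mb = 585 * 8 = 4680 Mb
Time = 4680 / 8400
Time = 0.5571 seconds


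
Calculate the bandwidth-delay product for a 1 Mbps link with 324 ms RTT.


BDP = bandwidth * RTT
= 1 Mbps * 324 ms
= 1 * 1e6 * 324 / 1000 bits
= 324000 bits
= 40500 bytes
= 39.5508 KB
BDP = 324000 bits (40500 bytes)


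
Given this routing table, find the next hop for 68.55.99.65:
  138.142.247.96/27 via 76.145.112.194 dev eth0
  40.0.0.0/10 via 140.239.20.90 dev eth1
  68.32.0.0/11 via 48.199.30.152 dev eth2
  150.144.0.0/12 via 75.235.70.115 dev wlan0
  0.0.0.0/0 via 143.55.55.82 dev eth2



Longest prefix match for 68.55.99.65:
  /27 138.142.247.96: no
  /10 40.0.0.0: no
  /11 68.32.0.0: MATCH
  /12 150.144.0.0: no
  /0 0.0.0.0: MATCH
Selected: next-hop 48.199.30.152 via eth2 (matched /11)


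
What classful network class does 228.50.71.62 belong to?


First octet: 228
Binary: 11100100
1110xxxx -> Class D (224-239)
Class D (multicast), default mask N/A


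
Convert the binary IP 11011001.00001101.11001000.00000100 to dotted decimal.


11011001 = 217
00001101 = 13
11001000 = 200
00000100 = 4
IP: 217.13.200.4


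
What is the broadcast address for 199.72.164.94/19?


Network: 199.72.160.0/19
Host bits = 13
Set all host bits to 1:
Broadcast: 199.72.191.255


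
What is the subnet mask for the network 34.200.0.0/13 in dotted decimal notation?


/13 means 13 network bits, 19 host bits
Binary: 11111111111110000000000000000000
Mask: 255.248.0.0


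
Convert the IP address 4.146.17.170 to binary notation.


4 = 00000100
146 = 10010010
17 = 00010001
170 = 10101010
Binary: 00000100.10010010.00010001.10101010


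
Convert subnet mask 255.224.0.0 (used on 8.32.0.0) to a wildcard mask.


Subnet mask: 255.224.0.0
Wildcard = 255.255.255.255 - subnet mask
255 - 255 = 0
255 - 224 = 31
255 - 0 = 255
255 - 0 = 255
Wildcard: 0.31.255.255


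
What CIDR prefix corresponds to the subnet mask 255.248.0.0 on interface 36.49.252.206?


Binary: 11111111.11111000.00000000.00000000
Count leading 1s
Prefix: /13


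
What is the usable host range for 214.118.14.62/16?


Network: 214.118.0.0
Broadcast: 214.118.255.255
First usable = network + 1
Last usable = broadcast - 1
Range: 214.118.0.1 to 214.118.255.254


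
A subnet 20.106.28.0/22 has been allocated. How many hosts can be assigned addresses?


Host bits = 32 - 22 = 10
Total addresses = 2^10 = 1024
Usable = total - 2 (network and broadcast)
Usable hosts: 1022


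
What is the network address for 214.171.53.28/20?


IP:   11010110.10101011.00110101.00011100
Mask: 11111111.11111111.11110000.00000000
AND operation:
Net:  11010110.10101011.00110000.00000000
Network: 214.171.48.0/20


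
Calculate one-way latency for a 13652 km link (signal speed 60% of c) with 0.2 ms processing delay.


Speed = 0.6 * 3e5 km/s = 180000 km/s
Propagation delay = 13652 / 180000 = 0.0758 s = 75.8444 ms
Processing delay = 0.2 ms
Total one-way latency = 76.0444 ms


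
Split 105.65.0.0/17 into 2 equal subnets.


New prefix = 17 + 1 = 18
Each subnet has 16384 addresses
  105.65.0.0/18
  105.65.64.0/18
Subnets: 105.65.0.0/18, 105.65.64.0/18


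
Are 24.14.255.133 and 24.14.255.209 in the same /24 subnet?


Mask: 255.255.255.0
24.14.255.133 AND mask = 24.14.255.0
24.14.255.209 AND mask = 24.14.255.0
Yes, same subnet (24.14.255.0)


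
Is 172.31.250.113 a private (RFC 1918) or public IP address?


RFC 1918 private ranges:
  10.0.0.0/8 (10.0.0.0 - 10.255.255.255)
  172.16.0.0/12 (172.16.0.0 - 172.31.255.255)
  192.168.0.0/16 (192.168.0.0 - 192.168.255.255)
Private (in 172.16.0.0/12)


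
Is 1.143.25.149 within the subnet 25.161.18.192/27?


Subnet network: 25.161.18.192
Test IP AND mask: 1.143.25.128
No, 1.143.25.149 is not in 25.161.18.192/27


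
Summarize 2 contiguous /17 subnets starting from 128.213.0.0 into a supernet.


Original prefix: /17
Number of subnets: 2 = 2^1
New prefix = 17 - 1 = 16
Supernet: 128.213.0.0/16


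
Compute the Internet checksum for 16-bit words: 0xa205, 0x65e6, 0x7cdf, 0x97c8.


Sum all words (with carry folding):
+ 0xa205 = 0xa205
+ 0x65e6 = 0x07ec
+ 0x7cdf = 0x84cb
+ 0x97c8 = 0x1c94
One's complement: ~0x1c94
Checksum = 0xe36b


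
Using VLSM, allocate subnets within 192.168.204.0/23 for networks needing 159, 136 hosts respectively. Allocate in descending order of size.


159 hosts -> /24 (254 usable): 192.168.204.0/24
136 hosts -> /24 (254 usable): 192.168.205.0/24
Allocation: 192.168.204.0/24 (159 hosts, 254 usable); 192.168.205.0/24 (136 hosts, 254 usable)


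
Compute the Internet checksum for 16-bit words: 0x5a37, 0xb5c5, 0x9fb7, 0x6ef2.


Sum all words (with carry folding):
+ 0x5a37 = 0x5a37
+ 0xb5c5 = 0x0ffd
+ 0x9fb7 = 0xafb4
+ 0x6ef2 = 0x1ea7
One's complement: ~0x1ea7
Checksum = 0xe158


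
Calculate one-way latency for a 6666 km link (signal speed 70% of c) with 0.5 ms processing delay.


Speed = 0.7 * 3e5 km/s = 210000 km/s
Propagation delay = 6666 / 210000 = 0.0317 s = 31.7429 ms
Processing delay = 0.5 ms
Total one-way latency = 32.2429 ms


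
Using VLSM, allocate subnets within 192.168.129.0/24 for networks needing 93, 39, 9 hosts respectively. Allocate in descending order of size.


93 hosts -> /25 (126 usable): 192.168.129.0/25
39 hosts -> /26 (62 usable): 192.168.129.128/26
9 hosts -> /28 (14 usable): 192.168.129.192/28
Allocation: 192.168.129.0/25 (93 hosts, 126 usable); 192.168.129.128/26 (39 hosts, 62 usable); 192.168.129.192/28 (9 hosts, 14 usable)


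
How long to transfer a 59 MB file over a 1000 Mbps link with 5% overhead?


Effective throughput = 1000 * (1 - 5/100) = 950 Mbps
File size in Mb = 59 * 8 = 472 Mb
Time = 472 / 950
Time = 0.4968 seconds


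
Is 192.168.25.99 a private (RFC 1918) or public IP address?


RFC 1918 private ranges:
  10.0.0.0/8 (10.0.0.0 - 10.255.255.255)
  172.16.0.0/12 (172.16.0.0 - 172.31.255.255)
  192.168.0.0/16 (192.168.0.0 - 192.168.255.255)
Private (in 192.168.0.0/16)


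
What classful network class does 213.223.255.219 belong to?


First octet: 213
Binary: 11010101
110xxxxx -> Class C (192-223)
Class C, default mask 255.255.255.0 (/24)


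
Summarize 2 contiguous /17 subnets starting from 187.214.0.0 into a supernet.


Original prefix: /17
Number of subnets: 2 = 2^1
New prefix = 17 - 1 = 16
Supernet: 187.214.0.0/16


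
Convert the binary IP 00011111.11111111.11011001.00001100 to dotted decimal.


00011111 = 31
11111111 = 255
11011001 = 217
00001100 = 12
IP: 31.255.217.12


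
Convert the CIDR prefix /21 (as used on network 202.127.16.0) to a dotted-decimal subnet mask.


/21 means 21 network bits, 11 host bits
Binary: 11111111111111111111100000000000
Mask: 255.255.248.0


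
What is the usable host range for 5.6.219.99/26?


Network: 5.6.219.64
Broadcast: 5.6.219.127
First usable = network + 1
Last usable = broadcast - 1
Range: 5.6.219.65 to 5.6.219.126


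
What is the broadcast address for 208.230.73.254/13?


Network: 208.224.0.0/13
Host bits = 19
Set all host bits to 1:
Broadcast: 208.231.255.255


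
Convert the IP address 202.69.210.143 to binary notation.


202 = 11001010
69 = 01000101
210 = 11010010
143 = 10001111
Binary: 11001010.01000101.11010010.10001111


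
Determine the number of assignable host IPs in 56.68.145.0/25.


Host bits = 32 - 25 = 7
Total addresses = 2^7 = 128
Usable = total - 2 (network and broadcast)
Usable hosts: 126


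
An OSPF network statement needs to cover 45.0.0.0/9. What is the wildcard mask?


Subnet mask: 255.128.0.0
Wildcard = 255.255.255.255 - subnet mask
255 - 255 = 0
255 - 128 = 127
255 - 0 = 255
255 - 0 = 255
Wildcard: 0.127.255.255


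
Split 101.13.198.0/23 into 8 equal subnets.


New prefix = 23 + 3 = 26
Each subnet has 64 addresses
  101.13.198.0/26
  101.13.198.64/26
  101.13.198.128/26
  101.13.198.192/26
  101.13.199.0/26
  101.13.199.64/26
  101.13.199.128/26
  101.13.199.192/26
Subnets: 101.13.198.0/26, 101.13.198.64/26, 101.13.198.128/26, 101.13.198.192/26, 101.13.199.0/26, 101.13.199.64/26, 101.13.199.128/26, 101.13.199.192/26


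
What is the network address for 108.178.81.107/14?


IP:   01101100.10110010.01010001.01101011
Mask: 11111111.11111100.00000000.00000000
AND operation:
Net:  01101100.10110000.00000000.00000000
Network: 108.176.0.0/14


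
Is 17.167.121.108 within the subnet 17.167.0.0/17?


Subnet network: 17.167.0.0
Test IP AND mask: 17.167.0.0
Yes, 17.167.121.108 is in 17.167.0.0/17


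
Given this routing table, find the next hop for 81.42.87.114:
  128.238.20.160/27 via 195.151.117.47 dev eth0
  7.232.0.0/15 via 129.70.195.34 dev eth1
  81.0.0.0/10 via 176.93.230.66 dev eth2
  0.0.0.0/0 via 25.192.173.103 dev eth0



Longest prefix match for 81.42.87.114:
  /27 128.238.20.160: no
  /15 7.232.0.0: no
  /10 81.0.0.0: MATCH
  /0 0.0.0.0: MATCH
Selected: next-hop 176.93.230.66 via eth2 (matched /10)


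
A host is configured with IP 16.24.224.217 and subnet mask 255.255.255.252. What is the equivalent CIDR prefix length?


Binary: 11111111.11111111.11111111.11111100
Count leading 1s
Prefix: /30


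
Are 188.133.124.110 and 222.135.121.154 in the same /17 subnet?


Mask: 255.255.128.0
188.133.124.110 AND mask = 188.133.0.0
222.135.121.154 AND mask = 222.135.0.0
No, different subnets (188.133.0.0 vs 222.135.0.0)


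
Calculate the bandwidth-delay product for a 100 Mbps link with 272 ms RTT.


BDP = bandwidth * RTT
= 100 Mbps * 272 ms
= 100 * 1e6 * 272 / 1000 bits
= 27200000 bits
= 3400000 bytes
= 3320.3125 KB
BDP = 27200000 bits (3400000 bytes)


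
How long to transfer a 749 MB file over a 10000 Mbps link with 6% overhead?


Effective throughput = 10000 * (1 - 6/100) = 9400 Mbps
File size in Mb = 749 * 8 = 5992 Mb
Time = 5992 / 9400
Time = 0.6374 seconds


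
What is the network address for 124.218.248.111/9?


IP:   01111100.11011010.11111000.01101111
Mask: 11111111.10000000.00000000.00000000
AND operation:
Net:  01111100.10000000.00000000.00000000
Network: 124.128.0.0/9


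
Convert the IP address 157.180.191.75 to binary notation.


157 = 10011101
180 = 10110100
191 = 10111111
75 = 01001011
Binary: 10011101.10110100.10111111.01001011


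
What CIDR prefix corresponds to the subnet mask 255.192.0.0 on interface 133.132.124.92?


Binary: 11111111.11000000.00000000.00000000
Count leading 1s
Prefix: /10


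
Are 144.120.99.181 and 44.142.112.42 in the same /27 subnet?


Mask: 255.255.255.224
144.120.99.181 AND mask = 144.120.99.160
44.142.112.42 AND mask = 44.142.112.32
No, different subnets (144.120.99.160 vs 44.142.112.32)


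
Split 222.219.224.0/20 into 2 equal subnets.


New prefix = 20 + 1 = 21
Each subnet has 2048 addresses
  222.219.224.0/21
  222.219.232.0/21
Subnets: 222.219.224.0/21, 222.219.232.0/21


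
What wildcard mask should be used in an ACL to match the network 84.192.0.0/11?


Subnet mask: 255.224.0.0
Wildcard = 255.255.255.255 - subnet mask
255 - 255 = 0
255 - 224 = 31
255 - 0 = 255
255 - 0 = 255
Wildcard: 0.31.255.255


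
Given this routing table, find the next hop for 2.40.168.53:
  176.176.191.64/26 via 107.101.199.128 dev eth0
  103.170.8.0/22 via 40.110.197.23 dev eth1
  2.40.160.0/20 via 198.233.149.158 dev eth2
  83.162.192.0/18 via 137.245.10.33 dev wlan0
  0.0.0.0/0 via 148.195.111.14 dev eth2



Longest prefix match for 2.40.168.53:
  /26 176.176.191.64: no
  /22 103.170.8.0: no
  /20 2.40.160.0: MATCH
  /18 83.162.192.0: no
  /0 0.0.0.0: MATCH
Selected: next-hop 198.233.149.158 via eth2 (matched /20)


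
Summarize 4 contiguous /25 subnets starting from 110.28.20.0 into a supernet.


Original prefix: /25
Number of subnets: 4 = 2^2
New prefix = 25 - 2 = 23
Supernet: 110.28.20.0/23


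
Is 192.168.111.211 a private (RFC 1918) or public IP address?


RFC 1918 private ranges:
  10.0.0.0/8 (10.0.0.0 - 10.255.255.255)
  172.16.0.0/12 (172.16.0.0 - 172.31.255.255)
  192.168.0.0/16 (192.168.0.0 - 192.168.255.255)
Private (in 192.168.0.0/16)


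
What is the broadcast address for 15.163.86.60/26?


Network: 15.163.86.0/26
Host bits = 6
Set all host bits to 1:
Broadcast: 15.163.86.63


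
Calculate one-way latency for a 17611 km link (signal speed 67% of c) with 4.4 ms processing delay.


Speed = 0.67 * 3e5 km/s = 201000 km/s
Propagation delay = 17611 / 201000 = 0.0876 s = 87.6169 ms
Processing delay = 4.4 ms
Total one-way latency = 92.0169 ms


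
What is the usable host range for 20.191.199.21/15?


Network: 20.190.0.0
Broadcast: 20.191.255.255
First usable = network + 1
Last usable = broadcast - 1
Range: 20.190.0.1 to 20.191.255.254


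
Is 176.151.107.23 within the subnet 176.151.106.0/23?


Subnet network: 176.151.106.0
Test IP AND mask: 176.151.106.0
Yes, 176.151.107.23 is in 176.151.106.0/23


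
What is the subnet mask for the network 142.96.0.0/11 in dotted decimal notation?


/11 means 11 network bits, 21 host bits
Binary: 11111111111000000000000000000000
Mask: 255.224.0.0


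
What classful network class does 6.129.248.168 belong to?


First octet: 6
Binary: 00000110
0xxxxxxx -> Class A (1-126)
Class A, default mask 255.0.0.0 (/8)


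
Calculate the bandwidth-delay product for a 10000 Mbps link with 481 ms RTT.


BDP = bandwidth * RTT
= 10000 Mbps * 481 ms
= 10000 * 1e6 * 481 / 1000 bits
= 4810000000 bits
= 601250000 bytes
= 587158.2031 KB
BDP = 4810000000 bits (601250000 bytes)


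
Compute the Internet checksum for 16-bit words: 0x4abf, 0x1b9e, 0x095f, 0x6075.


Sum all words (with carry folding):
+ 0x4abf = 0x4abf
+ 0x1b9e = 0x665d
+ 0x095f = 0x6fbc
+ 0x6075 = 0xd031
One's complement: ~0xd031
Checksum = 0x2fce


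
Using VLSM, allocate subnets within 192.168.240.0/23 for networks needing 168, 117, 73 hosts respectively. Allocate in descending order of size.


168 hosts -> /24 (254 usable): 192.168.240.0/24
117 hosts -> /25 (126 usable): 192.168.241.0/25
73 hosts -> /25 (126 usable): 192.168.241.128/25
Allocation: 192.168.240.0/24 (168 hosts, 254 usable); 192.168.241.0/25 (117 hosts, 126 usable); 192.168.241.128/25 (73 hosts, 126 usable)


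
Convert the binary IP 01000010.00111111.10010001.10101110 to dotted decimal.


01000010 = 66
00111111 = 63
10010001 = 145
10101110 = 174
IP: 66.63.145.174


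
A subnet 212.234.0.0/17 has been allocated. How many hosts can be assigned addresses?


Host bits = 32 - 17 = 15
Total addresses = 2^15 = 32768
Usable = total - 2 (network and broadcast)
Usable hosts: 32766


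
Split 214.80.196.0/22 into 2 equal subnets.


New prefix = 22 + 1 = 23
Each subnet has 512 addresses
  214.80.196.0/23
  214.80.198.0/23
Subnets: 214.80.196.0/23, 214.80.198.0/23


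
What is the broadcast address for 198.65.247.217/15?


Network: 198.64.0.0/15
Host bits = 17
Set all host bits to 1:
Broadcast: 198.65.255.255


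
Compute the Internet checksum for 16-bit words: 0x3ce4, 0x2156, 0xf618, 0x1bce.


Sum all words (with carry folding):
+ 0x3ce4 = 0x3ce4
+ 0x2156 = 0x5e3a
+ 0xf618 = 0x5453
+ 0x1bce = 0x7021
One's complement: ~0x7021
Checksum = 0x8fde


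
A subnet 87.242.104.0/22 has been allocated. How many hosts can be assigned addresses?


Host bits = 32 - 22 = 10
Total addresses = 2^10 = 1024
Usable = total - 2 (network and broadcast)
Usable hosts: 1022


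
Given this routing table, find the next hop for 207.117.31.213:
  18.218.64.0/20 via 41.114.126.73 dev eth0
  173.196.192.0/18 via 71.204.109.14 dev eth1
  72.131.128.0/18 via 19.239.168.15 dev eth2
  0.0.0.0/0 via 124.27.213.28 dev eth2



Longest prefix match for 207.117.31.213:
  /20 18.218.64.0: no
  /18 173.196.192.0: no
  /18 72.131.128.0: no
  /0 0.0.0.0: MATCH
Selected: next-hop 124.27.213.28 via eth2 (matched /0)


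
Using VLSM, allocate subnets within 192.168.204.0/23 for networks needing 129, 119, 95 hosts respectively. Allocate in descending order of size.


129 hosts -> /24 (254 usable): 192.168.204.0/24
119 hosts -> /25 (126 usable): 192.168.205.0/25
95 hosts -> /25 (126 usable): 192.168.205.128/25
Allocation: 192.168.204.0/24 (129 hosts, 254 usable); 192.168.205.0/25 (119 hosts, 126 usable); 192.168.205.128/25 (95 hosts, 126 usable)


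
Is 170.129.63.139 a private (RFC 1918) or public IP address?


RFC 1918 private ranges:
  10.0.0.0/8 (10.0.0.0 - 10.255.255.255)
  172.16.0.0/12 (172.16.0.0 - 172.31.255.255)
  192.168.0.0/16 (192.168.0.0 - 192.168.255.255)
Public (not in any RFC 1918 range)


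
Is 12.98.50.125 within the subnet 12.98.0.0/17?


Subnet network: 12.98.0.0
Test IP AND mask: 12.98.0.0
Yes, 12.98.50.125 is in 12.98.0.0/17
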